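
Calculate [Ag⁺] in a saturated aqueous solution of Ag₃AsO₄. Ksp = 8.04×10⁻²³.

3.94×10⁻⁶ M

Ag₃AsO₄(s) ⇌ 3 Ag⁺(aq) + AsO₄³⁻(aq)
Let s be the molar solubility. Then [Ag⁺] = 3s and [AsO₄³⁻] = s.
Ksp = [Ag⁺]^3[AsO₄³⁻] = (3s)^3 · s = 27s^4 = 8.04×10⁻²³
s = 1.31×10⁻⁶ mol L⁻¹
[Ag⁺] = 3s = 3.94×10⁻⁶ mol L⁻¹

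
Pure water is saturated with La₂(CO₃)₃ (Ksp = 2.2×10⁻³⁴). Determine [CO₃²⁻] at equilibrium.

La₂(CO₃)₃(s) ⇌ 2 La³⁺(aq) + 3 CO₃²⁻(aq)
Let s be the molar solubility. Then [La³⁺] = 2s and [CO₃²⁻] = 3s.
Ksp = [La³⁺]^2[CO₃²⁻]^3 = (2s)^2 · (3s)^3 = 108s^5 = 2.2×10⁻³⁴
s = 7.3×10⁻⁸ mol/L
[CO₃²⁻] = 3s = 2.2×10⁻⁷ mol/L

2.2×10⁻⁷ M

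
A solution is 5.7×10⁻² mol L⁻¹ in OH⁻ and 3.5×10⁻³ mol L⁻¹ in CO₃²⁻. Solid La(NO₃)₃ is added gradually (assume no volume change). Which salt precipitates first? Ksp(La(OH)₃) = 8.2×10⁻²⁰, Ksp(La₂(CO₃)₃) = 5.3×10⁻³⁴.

La(OH)₃

Precipitation begins when Q = Ksp.
For La(OH)₃: [La³⁺] = (Ksp/[OH⁻]^3) = 4.4×10⁻¹⁶ mol L⁻¹
For La₂(CO₃)₃: [La³⁺] = (Ksp/[CO₃²⁻]^3)^(1/2) = 1.1×10⁻¹³ mol L⁻¹
The smaller threshold [La³⁺] is reached first, so La(OH)₃ precipitates first.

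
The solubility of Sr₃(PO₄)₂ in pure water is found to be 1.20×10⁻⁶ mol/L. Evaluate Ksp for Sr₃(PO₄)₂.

Ksp = 2.69×10⁻²⁸

Sr₃(PO₄)₂(s) ⇌ 3 Sr²⁺(aq) + 2 PO₄³⁻(aq)
For each mole of Sr₃(PO₄)₂ that dissolves per liter, [Sr²⁺] = 3s and [PO₄³⁻] = 2s; let s denote this solubility.
Ksp = [Sr²⁺]^3[PO₄³⁻]^2 = (3s)^3 · (2s)^2 = 108s^5
Ksp = 108 × (1.20×10⁻⁶)^5 = 2.69×10⁻²⁸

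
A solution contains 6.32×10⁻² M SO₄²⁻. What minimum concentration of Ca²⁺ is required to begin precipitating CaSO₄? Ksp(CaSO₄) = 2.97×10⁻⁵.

Precipitation begins when Q = Ksp.
CaSO₄(s) ⇌ Ca²⁺(aq) + SO₄²⁻(aq)
Ksp = [Ca²⁺][SO₄²⁻] = [Ca²⁺](6.32×10⁻²)
[Ca²⁺] = 2.97×10⁻⁵ / (6.32×10⁻²) = 4.70×10⁻⁴
[Ca²⁺] = 4.70×10⁻⁴ M

4.70×10⁻⁴ M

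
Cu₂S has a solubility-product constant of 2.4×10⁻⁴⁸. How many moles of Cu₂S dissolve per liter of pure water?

Cu₂S(s) ⇌ 2 Cu⁺(aq) + S²⁻(aq)
Let s be the molar solubility. Then [Cu⁺] = 2s and [S²⁻] = s.
Ksp = [Cu⁺]^2[S²⁻] = (2s)^2 · s = 4s^3
4s^3 = 2.4×10⁻⁴⁸  ⇒  s^3 = 6.0×10⁻⁴⁹
s = 8.4×10⁻¹⁷ M

8.4×10⁻¹⁷ M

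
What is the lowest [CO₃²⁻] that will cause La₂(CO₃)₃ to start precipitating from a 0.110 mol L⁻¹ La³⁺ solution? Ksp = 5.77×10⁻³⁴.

Precipitation of each salt begins when its ion product equals Ksp.
La₂(CO₃)₃(s) ⇌ 2 La³⁺(aq) + 3 CO₃²⁻(aq)
Ksp = [La³⁺]^2[CO₃²⁻]^3 = [CO₃²⁻]^3(0.110)^2
[CO₃²⁻]^3 = 5.77×10⁻³⁴ / (0.110)^2 = 4.77×10⁻³²
[CO₃²⁻] = 3.63×10⁻¹¹ mol L⁻¹

3.63×10⁻¹¹ M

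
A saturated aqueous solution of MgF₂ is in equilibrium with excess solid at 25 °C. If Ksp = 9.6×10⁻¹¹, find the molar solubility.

MgF₂(s) ⇌ Mg²⁺(aq) + 2 F⁻(aq)
For each mole of MgF₂ that dissolves per liter, [Mg²⁺] = s and [F⁻] = 2s; let s denote this solubility.
Ksp = [Mg²⁺][F⁻]^2 = s · (2s)^2 = 4s^3
4s^3 = 9.6×10⁻¹¹  ⇒  s^3 = 2.4×10⁻¹¹
s = 2.9×10⁻⁴ M

2.9×10⁻⁴ M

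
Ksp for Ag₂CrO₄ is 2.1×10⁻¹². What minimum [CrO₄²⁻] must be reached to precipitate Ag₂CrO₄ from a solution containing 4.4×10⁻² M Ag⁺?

1.1×10⁻⁹ M

Each salt precipitates once Q = Ksp for that salt.
Ag₂CrO₄(s) ⇌ 2 Ag⁺(aq) + CrO₄²⁻(aq)
Ksp = [Ag⁺]^2[CrO₄²⁻] = [CrO₄²⁻](4.4×10⁻²)^2
[CrO₄²⁻] = 2.1×10⁻¹² / (4.4×10⁻²)^2 = 1.1×10⁻⁹
[CrO₄²⁻] = 1.1×10⁻⁹ M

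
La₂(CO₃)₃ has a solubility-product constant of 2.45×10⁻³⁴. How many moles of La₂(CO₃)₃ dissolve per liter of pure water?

7.43×10⁻⁸ M

La₂(CO₃)₃(s) ⇌ 2 La³⁺(aq) + 3 CO₃²⁻(aq)
If s mol/L of La₂(CO₃)₃ dissolves, [La³⁺] = 2s and [CO₃²⁻] = 3s.
Ksp = [La³⁺]^2[CO₃²⁻]^3 = (2s)^2 · (3s)^3 = 108s^5
108s^5 = 2.45×10⁻³⁴  ⇒  s^5 = 2.27×10⁻³⁶
s = 7.43×10⁻⁸ mol/L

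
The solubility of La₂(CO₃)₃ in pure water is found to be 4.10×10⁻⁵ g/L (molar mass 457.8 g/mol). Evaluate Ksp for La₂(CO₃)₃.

Ksp = 6.22×10⁻³⁴

Molar solubility s = (4.10×10⁻⁵ g/L) / (457.8 g/mol) = 8.9559×10⁻⁸ mol/L
La₂(CO₃)₃(s) ⇌ 2 La³⁺(aq) + 3 CO₃²⁻(aq)
Let s be the molar solubility. Then [La³⁺] = 2s and [CO₃²⁻] = 3s.
Ksp = [La³⁺]^2[CO₃²⁻]^3 = (2s)^2 · (3s)^3 = 108s^5
Ksp = 108 × (8.9559×10⁻⁸)^5 = 6.22×10⁻³⁴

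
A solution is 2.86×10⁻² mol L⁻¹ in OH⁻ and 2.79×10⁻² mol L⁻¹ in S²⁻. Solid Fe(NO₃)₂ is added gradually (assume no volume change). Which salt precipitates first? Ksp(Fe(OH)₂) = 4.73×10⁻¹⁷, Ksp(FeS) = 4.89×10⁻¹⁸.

FeS

Precipitation of each salt begins when its ion product equals Ksp.
For Fe(OH)₂: [Fe²⁺] = (Ksp/[OH⁻]^2) = 5.78×10⁻¹⁴ mol L⁻¹
For FeS: [Fe²⁺] = (Ksp/[S²⁻]) = 1.75×10⁻¹⁶ mol L⁻¹
The smaller threshold [Fe²⁺] is reached first, so FeS precipitates first.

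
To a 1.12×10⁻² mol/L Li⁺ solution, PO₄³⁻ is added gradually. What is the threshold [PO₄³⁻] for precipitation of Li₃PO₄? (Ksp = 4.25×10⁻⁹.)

3.03×10⁻³ M

Precipitation of each salt begins when its ion product equals Ksp.
Li₃PO₄(s) ⇌ 3 Li⁺(aq) + PO₄³⁻(aq)
Ksp = [Li⁺]^3[PO₄³⁻] = [PO₄³⁻](1.12×10⁻²)^3
[PO₄³⁻] = 4.25×10⁻⁹ / (1.12×10⁻²)^3 = 3.03×10⁻³
[PO₄³⁻] = 3.03×10⁻³ mol/L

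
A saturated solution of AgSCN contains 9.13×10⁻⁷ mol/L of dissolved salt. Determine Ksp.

AgSCN(s) ⇌ Ag⁺(aq) + SCN⁻(aq)
Let s be the molar solubility. Then [Ag⁺] = s and [SCN⁻] = s.
Ksp = [Ag⁺][SCN⁻] = s · s = s^2
Ksp = (9.13×10⁻⁷)^2 = 8.34×10⁻¹³

Ksp = 8.34×10⁻¹³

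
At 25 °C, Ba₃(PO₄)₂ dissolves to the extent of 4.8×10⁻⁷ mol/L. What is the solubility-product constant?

Ba₃(PO₄)₂(s) ⇌ 3 Ba²⁺(aq) + 2 PO₄³⁻(aq)
With molar solubility s: [Ba²⁺] = 3s, [PO₄³⁻] = 2s.
Ksp = [Ba²⁺]^3[PO₄³⁻]^2 = (3s)^3 · (2s)^2 = 108s^5
Ksp = 108 × (4.8×10⁻⁷)^5 = 2.8×10⁻³⁰

Ksp = 2.8×10⁻³⁰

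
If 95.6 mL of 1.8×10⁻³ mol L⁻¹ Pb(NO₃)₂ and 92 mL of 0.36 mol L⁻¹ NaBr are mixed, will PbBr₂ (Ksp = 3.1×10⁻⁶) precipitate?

After mixing, V = 95.6 mL + 92 mL = 187.6 mL.
[Pb²⁺] = (1.8×10⁻³)(95.6)/187.6 = 9.2×10⁻⁴ mol L⁻¹
[Br⁻] = (0.36)(92)/187.6 = 0.18 mol L⁻¹
Q = [Pb²⁺][Br⁻]^2 = 2.9×10⁻⁵
Since Q (2.9×10⁻⁵) exceeds Ksp (3.1×10⁻⁶), PbBr₂ will precipitate.

Yes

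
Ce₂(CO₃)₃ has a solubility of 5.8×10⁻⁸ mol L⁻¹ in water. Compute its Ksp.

Ksp = 7.1×10⁻³⁵

Ce₂(CO₃)₃(s) ⇌ 2 Ce³⁺(aq) + 3 CO₃²⁻(aq)
With molar solubility s: [Ce³⁺] = 2s, [CO₃²⁻] = 3s.
Ksp = [Ce³⁺]^2[CO₃²⁻]^3 = (2s)^2 · (3s)^3 = 108s^5
Ksp = 108 × (5.8×10⁻⁸)^5 = 7.1×10⁻³⁵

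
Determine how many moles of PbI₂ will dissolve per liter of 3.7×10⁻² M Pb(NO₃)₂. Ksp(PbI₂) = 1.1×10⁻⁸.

2.7×10⁻⁴ M

PbI₂(s) ⇌ Pb²⁺(aq) + 2 I⁻(aq)
With Pb²⁺ already at 3.7×10⁻² M and s small, take [Pb²⁺] ≈ 3.7×10⁻² M and [I⁻] = 2s.
Ksp = [Pb²⁺][I⁻]^2 = (3.7×10⁻²)(2s)^2
(2s)^2 = 1.1×10⁻⁸ / (3.7×10⁻²) = 3.0×10⁻⁷
s = 2.7×10⁻⁴ M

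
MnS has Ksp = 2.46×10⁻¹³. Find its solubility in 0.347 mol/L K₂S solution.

MnS(s) ⇌ Mn²⁺(aq) + S²⁻(aq)
Let s be the solubility of MnS here. The common ion gives [S²⁻] ≈ 0.347 mol/L, and [Mn²⁺] = s.
Ksp = [Mn²⁺][S²⁻] = s(0.347)
s = 2.46×10⁻¹³ / (0.347) = 7.09×10⁻¹³
s = 7.09×10⁻¹³ mol/L

7.09×10⁻¹³ M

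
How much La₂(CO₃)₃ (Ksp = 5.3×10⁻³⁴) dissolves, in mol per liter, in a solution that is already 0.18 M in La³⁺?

8.5×10⁻¹² M

La₂(CO₃)₃(s) ⇌ 2 La³⁺(aq) + 3 CO₃²⁻(aq)
Let s be the solubility of La₂(CO₃)₃ here. The common ion gives [La³⁺] ≈ 0.18 M, and [CO₃²⁻] = 3s.
Ksp = [La³⁺]^2[CO₃²⁻]^3 = (0.18)^2(3s)^3
(3s)^3 = 5.3×10⁻³⁴ / (0.18)^2 = 1.6×10⁻³²
s = 8.5×10⁻¹² M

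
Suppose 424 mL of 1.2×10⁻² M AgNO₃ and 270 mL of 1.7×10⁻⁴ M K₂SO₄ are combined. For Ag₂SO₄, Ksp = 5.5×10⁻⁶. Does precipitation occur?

No

Total volume after mixing = 424 + 270 = 694 mL.
[Ag⁺] = (1.2×10⁻²)(424)/694 = 7.3×10⁻³ M
[SO₄²⁻] = (1.7×10⁻⁴)(270)/694 = 6.6×10⁻⁵ M
Q = [Ag⁺]^2[SO₄²⁻] = 3.6×10⁻⁹
Since Q (3.6×10⁻⁹) is less than Ksp (5.5×10⁻⁶), no Ag₂SO₄ precipitates.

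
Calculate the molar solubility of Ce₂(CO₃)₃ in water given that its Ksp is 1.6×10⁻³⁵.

4.3×10⁻⁸ M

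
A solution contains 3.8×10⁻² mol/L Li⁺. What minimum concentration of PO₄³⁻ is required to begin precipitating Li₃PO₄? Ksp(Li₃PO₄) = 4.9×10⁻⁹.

8.9×10⁻⁵ M

A salt starts to precipitate once the ion product Q reaches its Ksp.
Li₃PO₄(s) ⇌ 3 Li⁺(aq) + PO₄³⁻(aq)
Ksp = [Li⁺]^3[PO₄³⁻] = [PO₄³⁻](3.8×10⁻²)^3
[PO₄³⁻] = 4.9×10⁻⁹ / (3.8×10⁻²)^3 = 8.9×10⁻⁵
[PO₄³⁻] = 8.9×10⁻⁵ mol/L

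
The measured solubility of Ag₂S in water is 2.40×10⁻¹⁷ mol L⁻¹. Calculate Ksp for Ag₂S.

Ag₂S(s) ⇌ 2 Ag⁺(aq) + S²⁻(aq)
For each mole of Ag₂S that dissolves per liter, [Ag⁺] = 2s and [S²⁻] = s; let s denote this solubility.
Ksp = [Ag⁺]^2[S²⁻] = (2s)^2 · s = 4s^3
Ksp = 4 × (2.40×10⁻¹⁷)^3 = 5.53×10⁻⁵⁰

Ksp = 5.53×10⁻⁵⁰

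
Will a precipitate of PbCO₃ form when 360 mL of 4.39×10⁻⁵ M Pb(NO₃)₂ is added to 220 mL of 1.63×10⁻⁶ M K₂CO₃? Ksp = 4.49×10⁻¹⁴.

The combined volume is 580 mL.
[Pb²⁺] = (4.39×10⁻⁵)(360)/580 = 2.72×10⁻⁵ M
[CO₃²⁻] = (1.63×10⁻⁶)(220)/580 = 6.18×10⁻⁷ M
Q = [Pb²⁺][CO₃²⁻] = 1.68×10⁻¹¹
Because Q > Ksp (1.68×10⁻¹¹ vs 4.49×10⁻¹⁴), a precipitate of PbCO₃ forms.

Yes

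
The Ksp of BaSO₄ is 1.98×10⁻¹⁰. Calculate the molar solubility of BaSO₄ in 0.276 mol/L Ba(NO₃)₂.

BaSO₄(s) ⇌ Ba²⁺(aq) + SO₄²⁻(aq)
Ba²⁺ is already present at 0.276 mol/L. If s mol/L of BaSO₄ dissolves, [SO₄²⁻] = s while [Ba²⁺] ≈ 0.276 mol/L.
Ksp = [Ba²⁺][SO₄²⁻] = (0.276)s
s = 1.98×10⁻¹⁰ / (0.276) = 7.17×10⁻¹⁰
s = 7.17×10⁻¹⁰ mol/L

7.17×10⁻¹⁰ M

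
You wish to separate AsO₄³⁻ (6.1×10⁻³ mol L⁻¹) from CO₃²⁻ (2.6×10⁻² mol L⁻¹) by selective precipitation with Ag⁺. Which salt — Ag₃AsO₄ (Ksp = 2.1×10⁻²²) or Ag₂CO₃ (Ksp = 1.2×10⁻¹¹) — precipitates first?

Ag₃AsO₄

A salt starts to precipitate once the ion product Q reaches its Ksp.
For Ag₃AsO₄: [Ag⁺] = (Ksp/[AsO₄³⁻])^(1/3) = 3.3×10⁻⁷ mol L⁻¹
For Ag₂CO₃: [Ag⁺] = (Ksp/[CO₃²⁻])^(1/2) = 2.1×10⁻⁵ mol L⁻¹
Since Ag₃AsO₄ needs less Ag⁺ to reach saturation, it precipitates first.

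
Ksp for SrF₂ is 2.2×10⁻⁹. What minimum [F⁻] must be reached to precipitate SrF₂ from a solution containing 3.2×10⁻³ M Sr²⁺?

Precipitation begins when Q = Ksp.
SrF₂(s) ⇌ Sr²⁺(aq) + 2 F⁻(aq)
Ksp = [Sr²⁺][F⁻]^2 = [F⁻]^2(3.2×10⁻³)
[F⁻]^2 = 2.2×10⁻⁹ / (3.2×10⁻³) = 6.9×10⁻⁷
[F⁻] = 8.3×10⁻⁴ M

8.3×10⁻⁴ M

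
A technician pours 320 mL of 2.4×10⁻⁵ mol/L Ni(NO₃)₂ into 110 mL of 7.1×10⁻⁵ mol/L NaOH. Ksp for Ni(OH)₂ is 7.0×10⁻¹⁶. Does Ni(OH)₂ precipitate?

Yes

After mixing, V = 320 mL + 110 mL = 430 mL.
[Ni²⁺] = (2.4×10⁻⁵)(320)/430 = 1.8×10⁻⁵ mol/L
[OH⁻] = (7.1×10⁻⁵)(110)/430 = 1.8×10⁻⁵ mol/L
Q = [Ni²⁺][OH⁻]^2 = 5.9×10⁻¹⁵
Because Q > Ksp (5.9×10⁻¹⁵ vs 7.0×10⁻¹⁶), a precipitate of Ni(OH)₂ forms.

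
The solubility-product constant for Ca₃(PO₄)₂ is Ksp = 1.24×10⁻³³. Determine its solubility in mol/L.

1.03×10⁻⁷ M

Ca₃(PO₄)₂(s) ⇌ 3 Ca²⁺(aq) + 2 PO₄³⁻(aq)
With molar solubility s: [Ca²⁺] = 3s, [PO₄³⁻] = 2s.
Ksp = [Ca²⁺]^3[PO₄³⁻]^2 = (3s)^3 · (2s)^2 = 108s^5
108s^5 = 1.24×10⁻³³  ⇒  s^5 = 1.15×10⁻³⁵
Taking the 5th root, s = 1.03×10⁻⁷ M.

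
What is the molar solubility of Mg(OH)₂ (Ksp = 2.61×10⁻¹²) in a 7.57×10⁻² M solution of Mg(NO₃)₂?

2.94×10⁻⁶ M

Mg(OH)₂(s) ⇌ Mg²⁺(aq) + 2 OH⁻(aq)
The solution already contains Mg²⁺ at 7.57×10⁻² M. Let s be the molar solubility of Mg(OH)₂.
[Mg²⁺] ≈ 7.57×10⁻² M (common ion dominates); [OH⁻] = 2s.
Ksp = [Mg²⁺][OH⁻]^2 = (7.57×10⁻²)(2s)^2
(2s)^2 = 2.61×10⁻¹² / (7.57×10⁻²) = 3.45×10⁻¹¹
s = 2.94×10⁻⁶ M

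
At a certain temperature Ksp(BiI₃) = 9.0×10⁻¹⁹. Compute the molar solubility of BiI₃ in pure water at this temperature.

1.4×10⁻⁵ M

BiI₃(s) ⇌ Bi³⁺(aq) + 3 I⁻(aq)
With molar solubility s: [Bi³⁺] = s, [I⁻] = 3s.
Ksp = [Bi³⁺][I⁻]^3 = s · (3s)^3 = 27s^4
27s^4 = 9.0×10⁻¹⁹  ⇒  s^4 = 3.3×10⁻²⁰
Taking the 4th root, s = 1.4×10⁻⁵ M.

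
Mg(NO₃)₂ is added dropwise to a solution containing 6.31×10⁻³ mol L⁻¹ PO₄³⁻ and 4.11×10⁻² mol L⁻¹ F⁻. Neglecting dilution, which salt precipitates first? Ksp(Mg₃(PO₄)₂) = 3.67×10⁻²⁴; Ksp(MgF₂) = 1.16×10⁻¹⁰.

Each salt precipitates once Q = Ksp for that salt.
For Mg₃(PO₄)₂: [Mg²⁺] = (Ksp/[PO₄³⁻]^2)^(1/3) = 4.52×10⁻⁷ mol L⁻¹
For MgF₂: [Mg²⁺] = (Ksp/[F⁻]^2) = 6.87×10⁻⁸ mol L⁻¹
MgF₂ requires the lower [Mg²⁺], so it precipitates first.

MgF₂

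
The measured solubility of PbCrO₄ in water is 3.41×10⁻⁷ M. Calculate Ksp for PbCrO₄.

PbCrO₄(s) ⇌ Pb²⁺(aq) + CrO₄²⁻(aq)
With molar solubility s: [Pb²⁺] = s, [CrO₄²⁻] = s.
Ksp = [Pb²⁺][CrO₄²⁻] = s · s = s^2
Ksp = (3.41×10⁻⁷)^2 = 1.16×10⁻¹³

Ksp = 1.16×10⁻¹³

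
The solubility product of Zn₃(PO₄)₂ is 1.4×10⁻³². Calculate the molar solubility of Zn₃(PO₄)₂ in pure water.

1.7×10⁻⁷ M

Zn₃(PO₄)₂(s) ⇌ 3 Zn²⁺(aq) + 2 PO₄³⁻(aq)
If s mol/L of Zn₃(PO₄)₂ dissolves, [Zn²⁺] = 3s and [PO₄³⁻] = 2s.
Ksp = [Zn²⁺]^3[PO₄³⁻]^2 = (3s)^3 · (2s)^2 = 108s^5
108s^5 = 1.4×10⁻³²  ⇒  s^5 = 1.3×10⁻³⁴
s = (1.3×10⁻³⁴)^(1/5) = 1.7×10⁻⁷ M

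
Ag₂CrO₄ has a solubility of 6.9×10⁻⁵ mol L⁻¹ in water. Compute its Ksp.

Ag₂CrO₄(s) ⇌ 2 Ag⁺(aq) + CrO₄²⁻(aq)
If s mol/L of Ag₂CrO₄ dissolves, [Ag⁺] = 2s and [CrO₄²⁻] = s.
Ksp = [Ag⁺]^2[CrO₄²⁻] = (2s)^2 · s = 4s^3
Ksp = 4 × (6.9×10⁻⁵)^3 = 1.3×10⁻¹²

Ksp = 1.3×10⁻¹²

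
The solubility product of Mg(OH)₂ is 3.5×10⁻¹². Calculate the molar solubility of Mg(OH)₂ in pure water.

Mg(OH)₂(s) ⇌ Mg²⁺(aq) + 2 OH⁻(aq)
With molar solubility s: [Mg²⁺] = s, [OH⁻] = 2s.
Ksp = [Mg²⁺][OH⁻]^2 = s · (2s)^2 = 4s^3
4s^3 = 3.5×10⁻¹²  ⇒  s^3 = 8.8×10⁻¹³
Taking the 3rd root, s = 9.6×10⁻⁵ M.

9.6×10⁻⁵ M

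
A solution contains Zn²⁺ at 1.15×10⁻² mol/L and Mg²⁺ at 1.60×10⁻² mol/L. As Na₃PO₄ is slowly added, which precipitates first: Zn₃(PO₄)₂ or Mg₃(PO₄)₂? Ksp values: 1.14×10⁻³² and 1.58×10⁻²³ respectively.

Zn₃(PO₄)₂

Precipitation begins when Q = Ksp.
For Zn₃(PO₄)₂: [PO₄³⁻] = (Ksp/[Zn²⁺]^3)^(1/2) = 8.66×10⁻¹⁴ mol/L
For Mg₃(PO₄)₂: [PO₄³⁻] = (Ksp/[Mg²⁺]^3)^(1/2) = 1.96×10⁻⁹ mol/L
Zn₃(PO₄)₂ requires the lower [PO₄³⁻], so it precipitates first.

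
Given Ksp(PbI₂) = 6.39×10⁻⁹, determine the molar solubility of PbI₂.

1.17×10⁻³ M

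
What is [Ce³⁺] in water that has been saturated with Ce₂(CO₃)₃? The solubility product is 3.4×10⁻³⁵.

1.0×10⁻⁷ M

Ce₂(CO₃)₃(s) ⇌ 2 Ce³⁺(aq) + 3 CO₃²⁻(aq)
If s mol/L of Ce₂(CO₃)₃ dissolves, [Ce³⁺] = 2s and [CO₃²⁻] = 3s.
Ksp = [Ce³⁺]^2[CO₃²⁻]^3 = (2s)^2 · (3s)^3 = 108s^5 = 3.4×10⁻³⁵
s = 5.0×10⁻⁸ mol/L
[Ce³⁺] = 2s = 1.0×10⁻⁷ mol/L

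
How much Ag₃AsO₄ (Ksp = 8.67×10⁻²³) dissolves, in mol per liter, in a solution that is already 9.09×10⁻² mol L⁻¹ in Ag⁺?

1.15×10⁻¹⁹ M

Ag₃AsO₄(s) ⇌ 3 Ag⁺(aq) + AsO₄³⁻(aq)
The solution already contains Ag⁺ at 9.09×10⁻² mol L⁻¹. Let s be the molar solubility of Ag₃AsO₄.
[Ag⁺] ≈ 9.09×10⁻² mol L⁻¹ (common ion dominates); [AsO₄³⁻] = s.
Ksp = [Ag⁺]^3[AsO₄³⁻] = (9.09×10⁻²)^3s
s = 8.67×10⁻²³ / (9.09×10⁻²)^3 = 1.15×10⁻¹⁹
s = 1.15×10⁻¹⁹ mol L⁻¹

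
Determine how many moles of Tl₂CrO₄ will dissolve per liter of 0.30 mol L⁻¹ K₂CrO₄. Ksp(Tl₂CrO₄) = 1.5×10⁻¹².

Tl₂CrO₄(s) ⇌ 2 Tl⁺(aq) + CrO₄²⁻(aq)
The solution already contains CrO₄²⁻ at 0.30 mol L⁻¹. Let s be the molar solubility of Tl₂CrO₄.
[CrO₄²⁻] ≈ 0.30 mol L⁻¹ (common ion dominates); [Tl⁺] = 2s.
Ksp = [Tl⁺]^2[CrO₄²⁻] = (2s)^2(0.30)
(2s)^2 = 1.5×10⁻¹² / (0.30) = 5.0×10⁻¹²
s = 1.1×10⁻⁶ mol L⁻¹

1.1×10⁻⁶ M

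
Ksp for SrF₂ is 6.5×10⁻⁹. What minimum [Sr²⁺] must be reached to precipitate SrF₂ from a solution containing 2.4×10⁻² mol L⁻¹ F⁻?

1.1×10⁻⁵ M

The threshold for precipitation is Q = Ksp.
SrF₂(s) ⇌ Sr²⁺(aq) + 2 F⁻(aq)
Ksp = [Sr²⁺][F⁻]^2 = [Sr²⁺](2.4×10⁻²)^2
[Sr²⁺] = 6.5×10⁻⁹ / (2.4×10⁻²)^2 = 1.1×10⁻⁵
[Sr²⁺] = 1.1×10⁻⁵ mol L⁻¹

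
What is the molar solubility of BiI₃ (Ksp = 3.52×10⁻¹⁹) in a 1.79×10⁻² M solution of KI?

6.14×10⁻¹⁴ M

BiI₃(s) ⇌ Bi³⁺(aq) + 3 I⁻(aq)
With I⁻ already at 1.79×10⁻² M and s small, take [I⁻] ≈ 1.79×10⁻² M and [Bi³⁺] = s.
Ksp = [Bi³⁺][I⁻]^3 = s(1.79×10⁻²)^3
s = 3.52×10⁻¹⁹ / (1.79×10⁻²)^3 = 6.14×10⁻¹⁴
s = 6.14×10⁻¹⁴ M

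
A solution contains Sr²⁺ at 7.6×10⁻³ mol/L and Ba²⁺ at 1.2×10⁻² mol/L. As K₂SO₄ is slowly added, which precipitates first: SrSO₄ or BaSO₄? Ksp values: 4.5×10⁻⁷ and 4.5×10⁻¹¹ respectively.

Each salt precipitates once Q = Ksp for that salt.
For SrSO₄: [SO₄²⁻] = (Ksp/[Sr²⁺]) = 5.9×10⁻⁵ mol/L
For BaSO₄: [SO₄²⁻] = (Ksp/[Ba²⁺]) = 3.8×10⁻⁹ mol/L
BaSO₄ requires the lower [SO₄²⁻], so it precipitates first.

BaSO₄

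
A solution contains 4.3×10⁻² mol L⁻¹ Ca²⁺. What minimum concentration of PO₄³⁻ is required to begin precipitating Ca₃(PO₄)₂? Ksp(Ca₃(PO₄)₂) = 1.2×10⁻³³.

3.9×10⁻¹⁵ M

The threshold for precipitation is Q = Ksp.
Ca₃(PO₄)₂(s) ⇌ 3 Ca²⁺(aq) + 2 PO₄³⁻(aq)
Ksp = [Ca²⁺]^3[PO₄³⁻]^2 = [PO₄³⁻]^2(4.3×10⁻²)^3
[PO₄³⁻]^2 = 1.2×10⁻³³ / (4.3×10⁻²)^3 = 1.5×10⁻²⁹
[PO₄³⁻] = 3.9×10⁻¹⁵ mol L⁻¹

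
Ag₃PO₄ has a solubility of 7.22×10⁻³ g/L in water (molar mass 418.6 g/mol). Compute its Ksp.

Convert to molarity: s = 7.22×10⁻³ / 418.6 = 1.7248×10⁻⁵ mol/L
Ag₃PO₄(s) ⇌ 3 Ag⁺(aq) + PO₄³⁻(aq)
Let s be the molar solubility. Then [Ag⁺] = 3s and [PO₄³⁻] = s.
Ksp = [Ag⁺]^3[PO₄³⁻] = (3s)^3 · s = 27s^4
Ksp = 27 × (1.7248×10⁻⁵)^4 = 2.39×10⁻¹⁸

Ksp = 2.39×10⁻¹⁸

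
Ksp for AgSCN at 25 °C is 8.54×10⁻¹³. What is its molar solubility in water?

AgSCN(s) ⇌ Ag⁺(aq) + SCN⁻(aq)
Let s be the molar solubility. Then [Ag⁺] = s and [SCN⁻] = s.
Ksp = [Ag⁺][SCN⁻] = s · s = s^2
s^2 = 8.54×10⁻¹³
s = (8.54×10⁻¹³)^(1/2) = 9.24×10⁻⁷ M

9.24×10⁻⁷ M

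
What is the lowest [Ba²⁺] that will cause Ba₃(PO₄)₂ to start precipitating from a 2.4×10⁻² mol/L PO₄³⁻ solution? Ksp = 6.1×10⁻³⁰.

2.2×10⁻⁹ M

A salt starts to precipitate once the ion product Q reaches its Ksp.
Ba₃(PO₄)₂(s) ⇌ 3 Ba²⁺(aq) + 2 PO₄³⁻(aq)
Ksp = [Ba²⁺]^3[PO₄³⁻]^2 = [Ba²⁺]^3(2.4×10⁻²)^2
[Ba²⁺]^3 = 6.1×10⁻³⁰ / (2.4×10⁻²)^2 = 1.1×10⁻²⁶
[Ba²⁺] = 2.2×10⁻⁹ mol/L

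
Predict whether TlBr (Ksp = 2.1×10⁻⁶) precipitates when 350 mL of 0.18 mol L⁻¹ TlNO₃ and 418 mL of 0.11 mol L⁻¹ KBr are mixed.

The combined volume is 768 mL.
[Tl⁺] = (0.18)(350)/768 = 8.2×10⁻² mol L⁻¹
[Br⁻] = (0.11)(418)/768 = 6.0×10⁻² mol L⁻¹
Q = [Tl⁺][Br⁻] = 4.9×10⁻³
Q = 4.9×10⁻³ > Ksp = 2.1×10⁻⁶, so the solution is supersaturated and TlBr precipitates.

Yes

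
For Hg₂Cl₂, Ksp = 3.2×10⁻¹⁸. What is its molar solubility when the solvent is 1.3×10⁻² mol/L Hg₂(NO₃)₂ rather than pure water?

Hg₂Cl₂(s) ⇌ Hg₂²⁺(aq) + 2 Cl⁻(aq)
The solution already contains Hg₂²⁺ at 1.3×10⁻² mol/L. Let s be the molar solubility of Hg₂Cl₂.
[Hg₂²⁺] ≈ 1.3×10⁻² mol/L (common ion dominates); [Cl⁻] = 2s.
Ksp = [Hg₂²⁺][Cl⁻]^2 = (1.3×10⁻²)(2s)^2
(2s)^2 = 3.2×10⁻¹⁸ / (1.3×10⁻²) = 2.5×10⁻¹⁶
s = 7.8×10⁻⁹ mol/L

7.8×10⁻⁹ M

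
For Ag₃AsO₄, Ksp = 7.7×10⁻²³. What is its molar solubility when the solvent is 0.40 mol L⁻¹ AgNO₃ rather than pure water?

1.2×10⁻²¹ M

Ag₃AsO₄(s) ⇌ 3 Ag⁺(aq) + AsO₄³⁻(aq)
The solution already contains Ag⁺ at 0.40 mol L⁻¹. Let s be the molar solubility of Ag₃AsO₄.
[Ag⁺] ≈ 0.40 mol L⁻¹ (common ion dominates); [AsO₄³⁻] = s.
Ksp = [Ag⁺]^3[AsO₄³⁻] = (0.40)^3s
s = 7.7×10⁻²³ / (0.40)^3 = 1.2×10⁻²¹
s = 1.2×10⁻²¹ mol L⁻¹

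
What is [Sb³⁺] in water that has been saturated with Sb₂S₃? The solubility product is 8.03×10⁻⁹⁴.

Sb₂S₃(s) ⇌ 2 Sb³⁺(aq) + 3 S²⁻(aq)
Call the molar solubility s, so that [Sb³⁺] = 2s and [S²⁻] = 3s.
Ksp = [Sb³⁺]^2[S²⁻]^3 = (2s)^2 · (3s)^3 = 108s^5 = 8.03×10⁻⁹⁴
s = 9.42×10⁻²⁰ mol/L
[Sb³⁺] = 2s = 1.88×10⁻¹⁹ mol/L

1.88×10⁻¹⁹ M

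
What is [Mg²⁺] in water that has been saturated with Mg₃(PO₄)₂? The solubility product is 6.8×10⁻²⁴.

2.7×10⁻⁵ M

Mg₃(PO₄)₂(s) ⇌ 3 Mg²⁺(aq) + 2 PO₄³⁻(aq)
Let s be the molar solubility. Then [Mg²⁺] = 3s and [PO₄³⁻] = 2s.
Ksp = [Mg²⁺]^3[PO₄³⁻]^2 = (3s)^3 · (2s)^2 = 108s^5 = 6.8×10⁻²⁴
s = 9.1×10⁻⁶ M
[Mg²⁺] = 3s = 2.7×10⁻⁵ M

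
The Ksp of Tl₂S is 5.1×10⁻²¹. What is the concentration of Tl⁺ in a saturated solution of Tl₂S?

Tl₂S(s) ⇌ 2 Tl⁺(aq) + S²⁻(aq)
For each mole of Tl₂S that dissolves per liter, [Tl⁺] = 2s and [S²⁻] = s; let s denote this solubility.
Ksp = [Tl⁺]^2[S²⁻] = (2s)^2 · s = 4s^3 = 5.1×10⁻²¹
s = 1.1×10⁻⁷ mol L⁻¹
[Tl⁺] = 2s = 2.2×10⁻⁷ mol L⁻¹

2.2×10⁻⁷ M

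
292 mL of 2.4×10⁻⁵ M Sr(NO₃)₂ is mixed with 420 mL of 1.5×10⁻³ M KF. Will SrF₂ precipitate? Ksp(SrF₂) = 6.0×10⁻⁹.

No

After mixing, V = 292 mL + 420 mL = 712 mL.
[Sr²⁺] = (2.4×10⁻⁵)(292)/712 = 9.8×10⁻⁶ M
[F⁻] = (1.5×10⁻³)(420)/712 = 8.8×10⁻⁴ M
Q = [Sr²⁺][F⁻]^2 = 7.7×10⁻¹²
Q = 7.7×10⁻¹² < Ksp = 6.0×10⁻⁹, so the solution is unsaturated and no precipitate forms.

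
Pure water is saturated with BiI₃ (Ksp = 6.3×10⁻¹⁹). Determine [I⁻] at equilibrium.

3.7×10⁻⁵ M

BiI₃(s) ⇌ Bi³⁺(aq) + 3 I⁻(aq)
For each mole of BiI₃ that dissolves per liter, [Bi³⁺] = s and [I⁻] = 3s; let s denote this solubility.
Ksp = [Bi³⁺][I⁻]^3 = s · (3s)^3 = 27s^4 = 6.3×10⁻¹⁹
s = 1.2×10⁻⁵ M
[I⁻] = 3s = 3.7×10⁻⁵ M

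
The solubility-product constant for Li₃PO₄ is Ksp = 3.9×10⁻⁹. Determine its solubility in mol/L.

3.5×10⁻³ M

Li₃PO₄(s) ⇌ 3 Li⁺(aq) + PO₄³⁻(aq)
With molar solubility s: [Li⁺] = 3s, [PO₄³⁻] = s.
Ksp = [Li⁺]^3[PO₄³⁻] = (3s)^3 · s = 27s^4
27s^4 = 3.9×10⁻⁹  ⇒  s^4 = 1.4×10⁻¹⁰
Taking the 4th root, s = 3.5×10⁻³ mol/L.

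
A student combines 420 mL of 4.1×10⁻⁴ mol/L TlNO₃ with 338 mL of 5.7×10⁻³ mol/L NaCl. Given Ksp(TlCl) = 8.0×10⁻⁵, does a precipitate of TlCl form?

No

After mixing, V = 420 mL + 338 mL = 758 mL.
[Tl⁺] = (4.1×10⁻⁴)(420)/758 = 2.3×10⁻⁴ mol/L
[Cl⁻] = (5.7×10⁻³)(338)/758 = 2.5×10⁻³ mol/L
Q = [Tl⁺][Cl⁻] = 5.8×10⁻⁷
Q < Ksp (5.8×10⁻⁷ vs 8.0×10⁻⁵); the solution remains unsaturated and no precipitate forms.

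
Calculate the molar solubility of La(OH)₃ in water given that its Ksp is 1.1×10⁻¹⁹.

8.0×10⁻⁶ M

La(OH)₃(s) ⇌ La³⁺(aq) + 3 OH⁻(aq)
Call the molar solubility s, so that [La³⁺] = s and [OH⁻] = 3s.
Ksp = [La³⁺][OH⁻]^3 = s · (3s)^3 = 27s^4
27s^4 = 1.1×10⁻¹⁹  ⇒  s^4 = 4.1×10⁻²¹
s = (4.1×10⁻²¹)^(1/4) = 8.0×10⁻⁶ M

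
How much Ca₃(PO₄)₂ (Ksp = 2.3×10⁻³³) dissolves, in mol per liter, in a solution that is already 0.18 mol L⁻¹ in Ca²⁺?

3.1×10⁻¹⁶ M

Ca₃(PO₄)₂(s) ⇌ 3 Ca²⁺(aq) + 2 PO₄³⁻(aq)
The solution already contains Ca²⁺ at 0.18 mol L⁻¹. Let s be the molar solubility of Ca₃(PO₄)₂.
[Ca²⁺] ≈ 0.18 mol L⁻¹ (common ion dominates); [PO₄³⁻] = 2s.
Ksp = [Ca²⁺]^3[PO₄³⁻]^2 = (0.18)^3(2s)^2
(2s)^2 = 2.3×10⁻³³ / (0.18)^3 = 3.9×10⁻³¹
s = 3.1×10⁻¹⁶ mol L⁻¹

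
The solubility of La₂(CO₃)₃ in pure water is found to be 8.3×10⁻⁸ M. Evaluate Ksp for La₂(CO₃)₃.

Ksp = 4.3×10⁻³⁴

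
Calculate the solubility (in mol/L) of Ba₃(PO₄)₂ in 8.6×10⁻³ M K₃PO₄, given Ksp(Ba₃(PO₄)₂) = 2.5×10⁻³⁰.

1.1×10⁻⁹ M

Ba₃(PO₄)₂(s) ⇌ 3 Ba²⁺(aq) + 2 PO₄³⁻(aq)
PO₄³⁻ is already present at 8.6×10⁻³ M. If s mol/L of Ba₃(PO₄)₂ dissolves, [Ba²⁺] = 3s while [PO₄³⁻] ≈ 8.6×10⁻³ M.
Ksp = [Ba²⁺]^3[PO₄³⁻]^2 = (3s)^3(8.6×10⁻³)^2
(3s)^3 = 2.5×10⁻³⁰ / (8.6×10⁻³)^2 = 3.4×10⁻²⁶
s = 1.1×10⁻⁹ M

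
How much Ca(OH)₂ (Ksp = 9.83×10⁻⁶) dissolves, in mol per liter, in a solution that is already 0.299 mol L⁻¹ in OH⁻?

Ca(OH)₂(s) ⇌ Ca²⁺(aq) + 2 OH⁻(aq)
Let s be the solubility of Ca(OH)₂ here. The common ion gives [OH⁻] ≈ 0.299 mol L⁻¹, and [Ca²⁺] = s.
Ksp = [Ca²⁺][OH⁻]^2 = s(0.299)^2
s = 9.83×10⁻⁶ / (0.299)^2 = 1.10×10⁻⁴
s = 1.10×10⁻⁴ mol L⁻¹

1.10×10⁻⁴ M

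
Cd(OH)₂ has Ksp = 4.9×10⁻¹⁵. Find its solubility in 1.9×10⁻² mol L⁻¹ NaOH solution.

1.4×10⁻¹¹ M

Cd(OH)₂(s) ⇌ Cd²⁺(aq) + 2 OH⁻(aq)
OH⁻ is already present at 1.9×10⁻² mol L⁻¹. If s mol/L of Cd(OH)₂ dissolves, [Cd²⁺] = s while [OH⁻] ≈ 1.9×10⁻² mol L⁻¹.
Ksp = [Cd²⁺][OH⁻]^2 = s(1.9×10⁻²)^2
s = 4.9×10⁻¹⁵ / (1.9×10⁻²)^2 = 1.4×10⁻¹¹
s = 1.4×10⁻¹¹ mol L⁻¹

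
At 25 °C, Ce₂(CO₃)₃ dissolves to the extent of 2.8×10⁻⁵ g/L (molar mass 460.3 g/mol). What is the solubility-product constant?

Ksp = 9.0×10⁻³⁵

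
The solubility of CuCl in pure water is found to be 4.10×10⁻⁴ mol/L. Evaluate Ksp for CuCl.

Ksp = 1.68×10⁻⁷

CuCl(s) ⇌ Cu⁺(aq) + Cl⁻(aq)
If s mol/L of CuCl dissolves, [Cu⁺] = s and [Cl⁻] = s.
Ksp = [Cu⁺][Cl⁻] = s · s = s^2
Ksp = (4.10×10⁻⁴)^2 = 1.68×10⁻⁷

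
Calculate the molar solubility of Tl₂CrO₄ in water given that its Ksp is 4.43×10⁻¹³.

4.80×10⁻⁵ M

Tl₂CrO₄(s) ⇌ 2 Tl⁺(aq) + CrO₄²⁻(aq)
If s mol/L of Tl₂CrO₄ dissolves, [Tl⁺] = 2s and [CrO₄²⁻] = s.
Ksp = [Tl⁺]^2[CrO₄²⁻] = (2s)^2 · s = 4s^3
4s^3 = 4.43×10⁻¹³  ⇒  s^3 = 1.11×10⁻¹³
Taking the 3rd root, s = 4.80×10⁻⁵ mol L⁻¹.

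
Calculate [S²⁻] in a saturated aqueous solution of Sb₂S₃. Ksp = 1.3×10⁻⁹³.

3.1×10⁻¹⁹ M

Sb₂S₃(s) ⇌ 2 Sb³⁺(aq) + 3 S²⁻(aq)
Call the molar solubility s, so that [Sb³⁺] = 2s and [S²⁻] = 3s.
Ksp = [Sb³⁺]^2[S²⁻]^3 = (2s)^2 · (3s)^3 = 108s^5 = 1.3×10⁻⁹³
s = 1.0×10⁻¹⁹ M
[S²⁻] = 3s = 3.1×10⁻¹⁹ M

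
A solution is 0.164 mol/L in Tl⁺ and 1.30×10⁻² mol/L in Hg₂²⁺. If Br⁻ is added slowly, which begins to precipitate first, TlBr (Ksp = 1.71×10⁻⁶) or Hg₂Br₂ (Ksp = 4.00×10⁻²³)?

A salt starts to precipitate once the ion product Q reaches its Ksp.
For TlBr: [Br⁻] = (Ksp/[Tl⁺]) = 1.04×10⁻⁵ mol/L
For Hg₂Br₂: [Br⁻] = (Ksp/[Hg₂²⁺])^(1/2) = 5.55×10⁻¹¹ mol/L
Since Hg₂Br₂ needs less Br⁻ to reach saturation, it precipitates first.

Hg₂Br₂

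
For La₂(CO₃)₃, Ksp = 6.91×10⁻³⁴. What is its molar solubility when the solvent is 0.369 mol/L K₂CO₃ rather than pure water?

5.86×10⁻¹⁷ M

La₂(CO₃)₃(s) ⇌ 2 La³⁺(aq) + 3 CO₃²⁻(aq)
The solution already contains CO₃²⁻ at 0.369 mol/L. Let s be the molar solubility of La₂(CO₃)₃.
[CO₃²⁻] ≈ 0.369 mol/L (common ion dominates); [La³⁺] = 2s.
Ksp = [La³⁺]^2[CO₃²⁻]^3 = (2s)^2(0.369)^3
(2s)^2 = 6.91×10⁻³⁴ / (0.369)^3 = 1.38×10⁻³²
s = 5.86×10⁻¹⁷ mol/L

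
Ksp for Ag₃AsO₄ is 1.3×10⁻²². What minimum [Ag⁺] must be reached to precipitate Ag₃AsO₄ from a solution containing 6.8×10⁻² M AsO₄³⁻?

Each salt precipitates once Q = Ksp for that salt.
Ag₃AsO₄(s) ⇌ 3 Ag⁺(aq) + AsO₄³⁻(aq)
Ksp = [Ag⁺]^3[AsO₄³⁻] = [Ag⁺]^3(6.8×10⁻²)
[Ag⁺]^3 = 1.3×10⁻²² / (6.8×10⁻²) = 1.9×10⁻²¹
[Ag⁺] = 1.2×10⁻⁷ M

1.2×10⁻⁷ M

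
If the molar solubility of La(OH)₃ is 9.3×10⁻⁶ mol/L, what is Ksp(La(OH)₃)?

La(OH)₃(s) ⇌ La³⁺(aq) + 3 OH⁻(aq)
For each mole of La(OH)₃ that dissolves per liter, [La³⁺] = s and [OH⁻] = 3s; let s denote this solubility.
Ksp = [La³⁺][OH⁻]^3 = s · (3s)^3 = 27s^4
Ksp = 27 × (9.3×10⁻⁶)^4 = 2.0×10⁻¹⁹

Ksp = 2.0×10⁻¹⁹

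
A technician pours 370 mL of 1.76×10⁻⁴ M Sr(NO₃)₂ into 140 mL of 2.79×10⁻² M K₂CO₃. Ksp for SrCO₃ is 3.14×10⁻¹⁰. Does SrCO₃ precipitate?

Yes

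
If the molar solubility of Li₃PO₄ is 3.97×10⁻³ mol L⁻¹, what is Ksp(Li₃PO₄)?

Ksp = 6.71×10⁻⁹

Li₃PO₄(s) ⇌ 3 Li⁺(aq) + PO₄³⁻(aq)
Let s be the molar solubility. Then [Li⁺] = 3s and [PO₄³⁻] = s.
Ksp = [Li⁺]^3[PO₄³⁻] = (3s)^3 · s = 27s^4
Ksp = 27 × (3.97×10⁻³)^4 = 6.71×10⁻⁹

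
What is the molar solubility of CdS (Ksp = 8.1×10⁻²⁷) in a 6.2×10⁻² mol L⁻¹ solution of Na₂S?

CdS(s) ⇌ Cd²⁺(aq) + S²⁻(aq)
With S²⁻ already at 6.2×10⁻² mol L⁻¹ and s small, take [S²⁻] ≈ 6.2×10⁻² mol L⁻¹ and [Cd²⁺] = s.
Ksp = [Cd²⁺][S²⁻] = s(6.2×10⁻²)
s = 8.1×10⁻²⁷ / (6.2×10⁻²) = 1.3×10⁻²⁵
s = 1.3×10⁻²⁵ mol L⁻¹

1.3×10⁻²⁵ M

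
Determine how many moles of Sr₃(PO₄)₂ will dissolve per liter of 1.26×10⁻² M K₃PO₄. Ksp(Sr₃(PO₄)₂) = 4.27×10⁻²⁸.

4.64×10⁻⁹ M

Sr₃(PO₄)₂(s) ⇌ 3 Sr²⁺(aq) + 2 PO₄³⁻(aq)
PO₄³⁻ is already present at 1.26×10⁻² M. If s mol/L of Sr₃(PO₄)₂ dissolves, [Sr²⁺] = 3s while [PO₄³⁻] ≈ 1.26×10⁻² M.
Ksp = [Sr²⁺]^3[PO₄³⁻]^2 = (3s)^3(1.26×10⁻²)^2
(3s)^3 = 4.27×10⁻²⁸ / (1.26×10⁻²)^2 = 2.69×10⁻²⁴
s = 4.64×10⁻⁹ M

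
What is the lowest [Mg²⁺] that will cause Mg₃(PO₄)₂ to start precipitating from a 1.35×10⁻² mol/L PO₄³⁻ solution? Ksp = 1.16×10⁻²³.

The threshold for precipitation is Q = Ksp.
Mg₃(PO₄)₂(s) ⇌ 3 Mg²⁺(aq) + 2 PO₄³⁻(aq)
Ksp = [Mg²⁺]^3[PO₄³⁻]^2 = [Mg²⁺]^3(1.35×10⁻²)^2
[Mg²⁺]^3 = 1.16×10⁻²³ / (1.35×10⁻²)^2 = 6.36×10⁻²⁰
[Mg²⁺] = 3.99×10⁻⁷ mol/L

3.99×10⁻⁷ M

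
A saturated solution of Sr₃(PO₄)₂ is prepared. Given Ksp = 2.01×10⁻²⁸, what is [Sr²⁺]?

3.40×10⁻⁶ M

Sr₃(PO₄)₂(s) ⇌ 3 Sr²⁺(aq) + 2 PO₄³⁻(aq)
Let s be the molar solubility. Then [Sr²⁺] = 3s and [PO₄³⁻] = 2s.
Ksp = [Sr²⁺]^3[PO₄³⁻]^2 = (3s)^3 · (2s)^2 = 108s^5 = 2.01×10⁻²⁸
s = 1.13×10⁻⁶ mol L⁻¹
[Sr²⁺] = 3s = 3.40×10⁻⁶ mol L⁻¹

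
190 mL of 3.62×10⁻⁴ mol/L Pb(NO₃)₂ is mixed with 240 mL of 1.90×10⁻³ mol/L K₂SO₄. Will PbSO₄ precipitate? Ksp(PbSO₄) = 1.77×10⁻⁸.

The combined volume is 430 mL.
[Pb²⁺] = (3.62×10⁻⁴)(190)/430 = 1.60×10⁻⁴ mol/L
[SO₄²⁻] = (1.90×10⁻³)(240)/430 = 1.06×10⁻³ mol/L
Q = [Pb²⁺][SO₄²⁻] = 1.70×10⁻⁷
Q = 1.70×10⁻⁷ > Ksp = 1.77×10⁻⁸, so the solution is supersaturated and PbSO₄ precipitates.

Yes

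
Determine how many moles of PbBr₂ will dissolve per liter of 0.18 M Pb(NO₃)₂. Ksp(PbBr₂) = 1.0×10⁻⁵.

PbBr₂(s) ⇌ Pb²⁺(aq) + 2 Br⁻(aq)
Pb²⁺ is already present at 0.18 M. If s mol/L of PbBr₂ dissolves, [Br⁻] = 2s while [Pb²⁺] ≈ 0.18 M.
Ksp = [Pb²⁺][Br⁻]^2 = (0.18)(2s)^2
(2s)^2 = 1.0×10⁻⁵ / (0.18) = 5.6×10⁻⁵
s = 3.7×10⁻³ M

3.7×10⁻³ M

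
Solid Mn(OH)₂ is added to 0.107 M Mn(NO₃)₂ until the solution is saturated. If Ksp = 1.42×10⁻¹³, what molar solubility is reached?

5.76×10⁻⁷ M

Mn(OH)₂(s) ⇌ Mn²⁺(aq) + 2 OH⁻(aq)
The solution already contains Mn²⁺ at 0.107 M. Let s be the molar solubility of Mn(OH)₂.
[Mn²⁺] ≈ 0.107 M (common ion dominates); [OH⁻] = 2s.
Ksp = [Mn²⁺][OH⁻]^2 = (0.107)(2s)^2
(2s)^2 = 1.42×10⁻¹³ / (0.107) = 1.33×10⁻¹²
s = 5.76×10⁻⁷ M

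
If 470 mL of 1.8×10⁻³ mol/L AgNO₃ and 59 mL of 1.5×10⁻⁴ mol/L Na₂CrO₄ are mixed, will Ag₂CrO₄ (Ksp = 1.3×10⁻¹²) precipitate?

Total volume after mixing = 470 + 59 = 529 mL.
[Ag⁺] = (1.8×10⁻³)(470)/529 = 1.6×10⁻³ mol/L
[CrO₄²⁻] = (1.5×10⁻⁴)(59)/529 = 1.7×10⁻⁵ mol/L
Q = [Ag⁺]^2[CrO₄²⁻] = 4.3×10⁻¹¹
Since Q (4.3×10⁻¹¹) exceeds Ksp (1.3×10⁻¹²), Ag₂CrO₄ will precipitate.

Yes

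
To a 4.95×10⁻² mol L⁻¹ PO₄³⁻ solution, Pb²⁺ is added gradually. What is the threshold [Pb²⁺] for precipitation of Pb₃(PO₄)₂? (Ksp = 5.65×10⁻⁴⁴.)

2.85×10⁻¹⁴ M

The threshold for precipitation is Q = Ksp.
Pb₃(PO₄)₂(s) ⇌ 3 Pb²⁺(aq) + 2 PO₄³⁻(aq)
Ksp = [Pb²⁺]^3[PO₄³⁻]^2 = [Pb²⁺]^3(4.95×10⁻²)^2
[Pb²⁺]^3 = 5.65×10⁻⁴⁴ / (4.95×10⁻²)^2 = 2.31×10⁻⁴¹
[Pb²⁺] = 2.85×10⁻¹⁴ mol L⁻¹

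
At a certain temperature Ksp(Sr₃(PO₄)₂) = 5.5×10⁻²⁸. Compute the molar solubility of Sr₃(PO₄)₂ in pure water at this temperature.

1.4×10⁻⁶ M

Sr₃(PO₄)₂(s) ⇌ 3 Sr²⁺(aq) + 2 PO₄³⁻(aq)
Call the molar solubility s, so that [Sr²⁺] = 3s and [PO₄³⁻] = 2s.
Ksp = [Sr²⁺]^3[PO₄³⁻]^2 = (3s)^3 · (2s)^2 = 108s^5
108s^5 = 5.5×10⁻²⁸  ⇒  s^5 = 5.1×10⁻³⁰
Taking the 5th root, s = 1.4×10⁻⁶ M.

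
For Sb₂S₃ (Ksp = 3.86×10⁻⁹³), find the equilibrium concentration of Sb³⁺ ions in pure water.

Sb₂S₃(s) ⇌ 2 Sb³⁺(aq) + 3 S²⁻(aq)
For each mole of Sb₂S₃ that dissolves per liter, [Sb³⁺] = 2s and [S²⁻] = 3s; let s denote this solubility.
Ksp = [Sb³⁺]^2[S²⁻]^3 = (2s)^2 · (3s)^3 = 108s^5 = 3.86×10⁻⁹³
s = 1.29×10⁻¹⁹ mol/L
[Sb³⁺] = 2s = 2.58×10⁻¹⁹ mol/L

2.58×10⁻¹⁹ M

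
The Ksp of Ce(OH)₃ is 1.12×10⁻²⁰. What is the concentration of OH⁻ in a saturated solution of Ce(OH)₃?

Ce(OH)₃(s) ⇌ Ce³⁺(aq) + 3 OH⁻(aq)
For each mole of Ce(OH)₃ that dissolves per liter, [Ce³⁺] = s and [OH⁻] = 3s; let s denote this solubility.
Ksp = [Ce³⁺][OH⁻]^3 = s · (3s)^3 = 27s^4 = 1.12×10⁻²⁰
s = 4.51×10⁻⁶ mol L⁻¹
[OH⁻] = 3s = 1.35×10⁻⁵ mol L⁻¹

1.35×10⁻⁵ M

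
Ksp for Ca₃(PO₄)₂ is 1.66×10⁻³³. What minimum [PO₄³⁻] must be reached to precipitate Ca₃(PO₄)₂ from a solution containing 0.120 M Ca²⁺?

The threshold for precipitation is Q = Ksp.
Ca₃(PO₄)₂(s) ⇌ 3 Ca²⁺(aq) + 2 PO₄³⁻(aq)
Ksp = [Ca²⁺]^3[PO₄³⁻]^2 = [PO₄³⁻]^2(0.120)^3
[PO₄³⁻]^2 = 1.66×10⁻³³ / (0.120)^3 = 9.61×10⁻³¹
[PO₄³⁻] = 9.80×10⁻¹⁶ M

9.80×10⁻¹⁶ M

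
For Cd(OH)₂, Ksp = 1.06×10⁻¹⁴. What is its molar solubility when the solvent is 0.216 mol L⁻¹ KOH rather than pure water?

2.27×10⁻¹³ M

Cd(OH)₂(s) ⇌ Cd²⁺(aq) + 2 OH⁻(aq)
With OH⁻ already at 0.216 mol L⁻¹ and s small, take [OH⁻] ≈ 0.216 mol L⁻¹ and [Cd²⁺] = s.
Ksp = [Cd²⁺][OH⁻]^2 = s(0.216)^2
s = 1.06×10⁻¹⁴ / (0.216)^2 = 2.27×10⁻¹³
s = 2.27×10⁻¹³ mol L⁻¹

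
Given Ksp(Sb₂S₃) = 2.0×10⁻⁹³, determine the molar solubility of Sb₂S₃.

Sb₂S₃(s) ⇌ 2 Sb³⁺(aq) + 3 S²⁻(aq)
If s mol/L of Sb₂S₃ dissolves, [Sb³⁺] = 2s and [S²⁻] = 3s.
Ksp = [Sb³⁺]^2[S²⁻]^3 = (2s)^2 · (3s)^3 = 108s^5
108s^5 = 2.0×10⁻⁹³  ⇒  s^5 = 1.9×10⁻⁹⁵
s = 1.1×10⁻¹⁹ mol/L

1.1×10⁻¹⁹ M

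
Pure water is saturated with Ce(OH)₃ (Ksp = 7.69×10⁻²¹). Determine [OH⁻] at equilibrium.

1.23×10⁻⁵ M

Ce(OH)₃(s) ⇌ Ce³⁺(aq) + 3 OH⁻(aq)
For each mole of Ce(OH)₃ that dissolves per liter, [Ce³⁺] = s and [OH⁻] = 3s; let s denote this solubility.
Ksp = [Ce³⁺][OH⁻]^3 = s · (3s)^3 = 27s^4 = 7.69×10⁻²¹
s = 4.11×10⁻⁶ M
[OH⁻] = 3s = 1.23×10⁻⁵ M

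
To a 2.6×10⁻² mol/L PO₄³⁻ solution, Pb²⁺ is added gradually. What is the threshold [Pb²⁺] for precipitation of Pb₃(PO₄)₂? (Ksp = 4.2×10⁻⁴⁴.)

4.0×10⁻¹⁴ M

A salt starts to precipitate once the ion product Q reaches its Ksp.
Pb₃(PO₄)₂(s) ⇌ 3 Pb²⁺(aq) + 2 PO₄³⁻(aq)
Ksp = [Pb²⁺]^3[PO₄³⁻]^2 = [Pb²⁺]^3(2.6×10⁻²)^2
[Pb²⁺]^3 = 4.2×10⁻⁴⁴ / (2.6×10⁻²)^2 = 6.2×10⁻⁴¹
[Pb²⁺] = 4.0×10⁻¹⁴ mol/L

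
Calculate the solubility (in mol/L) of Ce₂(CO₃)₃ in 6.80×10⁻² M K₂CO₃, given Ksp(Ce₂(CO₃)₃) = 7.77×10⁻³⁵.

2.49×10⁻¹⁶ M

Ce₂(CO₃)₃(s) ⇌ 2 Ce³⁺(aq) + 3 CO₃²⁻(aq)
CO₃²⁻ is already present at 6.80×10⁻² M. If s mol/L of Ce₂(CO₃)₃ dissolves, [Ce³⁺] = 2s while [CO₃²⁻] ≈ 6.80×10⁻² M.
Ksp = [Ce³⁺]^2[CO₃²⁻]^3 = (2s)^2(6.80×10⁻²)^3
(2s)^2 = 7.77×10⁻³⁵ / (6.80×10⁻²)^3 = 2.47×10⁻³¹
s = 2.49×10⁻¹⁶ M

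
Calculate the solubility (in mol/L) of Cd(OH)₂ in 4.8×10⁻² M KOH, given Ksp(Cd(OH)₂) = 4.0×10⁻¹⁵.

1.7×10⁻¹² M

Cd(OH)₂(s) ⇌ Cd²⁺(aq) + 2 OH⁻(aq)
The solution already contains OH⁻ at 4.8×10⁻² M. Let s be the molar solubility of Cd(OH)₂.
[OH⁻] ≈ 4.8×10⁻² M (common ion dominates); [Cd²⁺] = s.
Ksp = [Cd²⁺][OH⁻]^2 = s(4.8×10⁻²)^2
s = 4.0×10⁻¹⁵ / (4.8×10⁻²)^2 = 1.7×10⁻¹²
s = 1.7×10⁻¹² M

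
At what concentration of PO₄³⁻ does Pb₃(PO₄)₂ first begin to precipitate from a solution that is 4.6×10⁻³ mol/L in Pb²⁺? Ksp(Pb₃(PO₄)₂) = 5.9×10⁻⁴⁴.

Precipitation begins when Q = Ksp.
Pb₃(PO₄)₂(s) ⇌ 3 Pb²⁺(aq) + 2 PO₄³⁻(aq)
Ksp = [Pb²⁺]^3[PO₄³⁻]^2 = [PO₄³⁻]^2(4.6×10⁻³)^3
[PO₄³⁻]^2 = 5.9×10⁻⁴⁴ / (4.6×10⁻³)^3 = 6.1×10⁻³⁷
[PO₄³⁻] = 7.8×10⁻¹⁹ mol/L

7.8×10⁻¹⁹ M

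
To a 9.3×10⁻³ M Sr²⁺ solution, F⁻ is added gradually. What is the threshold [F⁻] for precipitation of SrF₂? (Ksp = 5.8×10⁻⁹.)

The threshold for precipitation is Q = Ksp.
SrF₂(s) ⇌ Sr²⁺(aq) + 2 F⁻(aq)
Ksp = [Sr²⁺][F⁻]^2 = [F⁻]^2(9.3×10⁻³)
[F⁻]^2 = 5.8×10⁻⁹ / (9.3×10⁻³) = 6.2×10⁻⁷
[F⁻] = 7.9×10⁻⁴ M

7.9×10⁻⁴ M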